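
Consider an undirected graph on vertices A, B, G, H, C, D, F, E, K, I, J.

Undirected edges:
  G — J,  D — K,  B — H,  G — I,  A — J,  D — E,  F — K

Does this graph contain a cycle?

No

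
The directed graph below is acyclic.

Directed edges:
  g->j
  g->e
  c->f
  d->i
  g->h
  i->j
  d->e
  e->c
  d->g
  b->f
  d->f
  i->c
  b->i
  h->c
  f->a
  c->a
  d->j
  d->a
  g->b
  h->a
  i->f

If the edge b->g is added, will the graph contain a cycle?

Adding b→g creates a cycle iff g can already reach b.
Path from g: g → b.
So g → … → b → g is a cycle.

Yes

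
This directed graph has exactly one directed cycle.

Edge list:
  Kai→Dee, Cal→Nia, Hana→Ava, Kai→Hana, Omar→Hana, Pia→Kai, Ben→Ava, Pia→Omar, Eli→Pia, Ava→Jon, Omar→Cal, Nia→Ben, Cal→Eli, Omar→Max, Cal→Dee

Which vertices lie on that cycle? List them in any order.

DFS with gray/black marking from Pia:
Pia gray
  Kai gray
    Dee gray
    Dee black
    Hana gray
      Ava gray
        Jon gray
        Jon black
      Ava black
    Hana black
  Kai black
  Omar gray
    Omar→Hana: Hana black — skip
    Max gray
    Max black
    Cal gray
      Nia gray
        Ben gray
          Ben→Ava: Ava black — skip
        Ben black
      Nia black
      Eli gray
        Eli→Pia: Pia is gray → back edge
Back edge closes the cycle Pia → Omar → Cal → Eli → Pia; its vertices are {Cal, Eli, Pia, Omar}.

Cal, Eli, Pia, Omar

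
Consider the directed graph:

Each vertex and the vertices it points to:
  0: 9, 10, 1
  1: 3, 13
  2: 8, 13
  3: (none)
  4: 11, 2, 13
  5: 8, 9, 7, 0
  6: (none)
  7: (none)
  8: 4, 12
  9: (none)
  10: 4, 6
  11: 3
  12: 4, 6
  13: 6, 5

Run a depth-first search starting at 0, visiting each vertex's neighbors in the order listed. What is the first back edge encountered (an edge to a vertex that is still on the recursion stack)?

DFS from 0 (visiting each vertex's neighbors in the order listed); mark gray on enter, black on exit:
0 gray
  9 gray
  9 black
  10 gray
    4 gray
      11 gray
        3 gray
        3 black
      11 black
      2 gray
        8 gray
          8→4: 4 is gray → back edge
First back edge: 8 → 4.

8->4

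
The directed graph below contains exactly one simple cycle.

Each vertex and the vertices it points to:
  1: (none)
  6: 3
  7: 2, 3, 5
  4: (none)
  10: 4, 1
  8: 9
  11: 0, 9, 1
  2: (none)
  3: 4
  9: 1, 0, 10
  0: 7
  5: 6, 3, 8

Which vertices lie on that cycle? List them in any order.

DFS with gray/black marking from 9:
9 gray
  1 gray
  1 black
  0 gray
    7 gray
      2 gray
      2 black
      3 gray
        4 gray
        4 black
      3 black
      5 gray
        6 gray
          6→3: 3 black — skip
        6 black
        5→3: 3 black — skip
        8 gray
          8→9: 9 is gray → back edge
Back edge closes the cycle 9 → 0 → 7 → 5 → 8 → 9; its vertices are {0, 5, 7, 8, 9}.

0, 5, 7, 8, 9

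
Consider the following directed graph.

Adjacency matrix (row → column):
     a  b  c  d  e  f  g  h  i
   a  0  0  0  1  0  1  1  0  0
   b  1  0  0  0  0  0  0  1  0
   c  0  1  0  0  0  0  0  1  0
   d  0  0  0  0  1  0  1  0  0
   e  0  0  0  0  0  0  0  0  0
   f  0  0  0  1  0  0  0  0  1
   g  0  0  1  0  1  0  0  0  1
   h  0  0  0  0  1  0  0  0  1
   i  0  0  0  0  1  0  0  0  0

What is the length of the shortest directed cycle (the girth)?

For each vertex v, BFS finds the shortest path from v back to v.
The shortest such closed walk is c → b → a → g → c, length 4.

4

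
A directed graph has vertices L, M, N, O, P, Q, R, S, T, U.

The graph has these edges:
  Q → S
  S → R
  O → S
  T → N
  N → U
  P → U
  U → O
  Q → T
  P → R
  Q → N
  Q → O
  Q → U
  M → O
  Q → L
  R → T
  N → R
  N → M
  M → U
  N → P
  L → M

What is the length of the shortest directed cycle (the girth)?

3

For each vertex v, BFS finds the shortest path from v back to v.
The shortest such closed walk is N → R → T → N, length 3.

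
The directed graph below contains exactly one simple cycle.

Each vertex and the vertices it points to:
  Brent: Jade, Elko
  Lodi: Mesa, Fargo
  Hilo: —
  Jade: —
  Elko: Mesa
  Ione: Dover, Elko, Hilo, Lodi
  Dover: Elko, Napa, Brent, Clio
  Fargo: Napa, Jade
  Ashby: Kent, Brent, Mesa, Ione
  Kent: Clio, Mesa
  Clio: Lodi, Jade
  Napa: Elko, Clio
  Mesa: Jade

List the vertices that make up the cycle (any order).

Clio, Lodi, Napa, Fargo

DFS with gray/black marking from Lodi:
Lodi gray
  Mesa gray
    Jade gray
    Jade black
  Mesa black
  Fargo gray
    Napa gray
      Elko gray
        Elko→Mesa: Mesa black — skip
      Elko black
      Clio gray
        Clio→Lodi: Lodi is gray → back edge
Back edge closes the cycle Lodi → Fargo → Napa → Clio → Lodi; its vertices are {Clio, Lodi, Napa, Fargo}.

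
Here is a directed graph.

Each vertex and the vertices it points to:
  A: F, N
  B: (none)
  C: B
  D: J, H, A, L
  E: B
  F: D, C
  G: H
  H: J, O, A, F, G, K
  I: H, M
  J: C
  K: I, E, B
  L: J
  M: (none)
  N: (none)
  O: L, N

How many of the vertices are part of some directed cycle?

7

A vertex is on a directed cycle iff it belongs to a strongly connected component of size ≥ 2 (or has a self-loop).
The vertices on cycles are {A, D, F, G, H, I, K} — 7 in total.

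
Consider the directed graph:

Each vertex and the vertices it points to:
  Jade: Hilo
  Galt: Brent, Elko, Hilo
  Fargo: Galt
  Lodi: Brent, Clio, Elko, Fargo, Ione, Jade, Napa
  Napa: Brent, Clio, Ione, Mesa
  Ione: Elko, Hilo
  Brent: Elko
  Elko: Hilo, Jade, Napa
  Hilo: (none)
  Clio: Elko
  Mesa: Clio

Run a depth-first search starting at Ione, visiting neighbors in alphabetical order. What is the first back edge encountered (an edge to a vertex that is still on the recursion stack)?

DFS from Ione (visiting neighbors in alphabetical order); mark gray on enter, black on exit:
Ione gray
  Elko gray
    Hilo gray
    Hilo black
    Jade gray
      Jade→Hilo: Hilo black — skip
    Jade black
    Napa gray
      Brent gray
        Brent→Elko: Elko is gray → back edge
First back edge: Brent → Elko.

Brent->Elko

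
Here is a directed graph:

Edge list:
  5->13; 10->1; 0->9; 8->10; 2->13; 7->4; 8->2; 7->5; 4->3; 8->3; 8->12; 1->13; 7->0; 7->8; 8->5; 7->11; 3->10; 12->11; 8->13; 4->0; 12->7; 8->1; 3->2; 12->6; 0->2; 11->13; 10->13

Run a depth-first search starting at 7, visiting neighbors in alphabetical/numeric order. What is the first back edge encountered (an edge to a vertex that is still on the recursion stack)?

12→7

DFS from 7 (visiting neighbors in alphabetical/numeric order); mark gray on enter, black on exit:
7 gray
  0 gray
    2 gray
      13 gray
      13 black
    2 black
    9 gray
    9 black
  0 black
  4 gray
    4→0: 0 black — skip
    3 gray
      3→2: 2 black — skip
      10 gray
        1 gray
          1→13: 13 black — skip
        1 black
        10→13: 13 black — skip
      10 black
    3 black
  4 black
  5 gray
    5→13: 13 black — skip
  5 black
  8 gray
    8→1: 1 black — skip
    8→2: 2 black — skip
    8→3: 3 black — skip
    8→5: 5 black — skip
    8→10: 10 black — skip
    12 gray
      6 gray
      6 black
      12→7: 7 is gray → back edge
First back edge: 12 → 7.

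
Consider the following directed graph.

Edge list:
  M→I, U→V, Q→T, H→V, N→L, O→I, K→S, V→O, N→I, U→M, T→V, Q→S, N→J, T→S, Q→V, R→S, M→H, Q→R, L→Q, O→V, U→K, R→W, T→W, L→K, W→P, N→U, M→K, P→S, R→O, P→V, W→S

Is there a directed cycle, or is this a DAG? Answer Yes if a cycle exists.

Yes

DFS with white/gray/black marking, starting from P:
P gray
  V gray
    O gray
      I gray
      I black
      O→V: V is gray → back edge
Back edge found, so a cycle exists: V → O → V.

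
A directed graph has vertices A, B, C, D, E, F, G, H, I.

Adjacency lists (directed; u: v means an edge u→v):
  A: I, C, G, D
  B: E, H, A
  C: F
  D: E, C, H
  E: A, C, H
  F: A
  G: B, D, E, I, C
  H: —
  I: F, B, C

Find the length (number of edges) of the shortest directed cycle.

For each vertex v, BFS finds the shortest path from v back to v.
The shortest such closed walk is A → C → F → A, length 3.

3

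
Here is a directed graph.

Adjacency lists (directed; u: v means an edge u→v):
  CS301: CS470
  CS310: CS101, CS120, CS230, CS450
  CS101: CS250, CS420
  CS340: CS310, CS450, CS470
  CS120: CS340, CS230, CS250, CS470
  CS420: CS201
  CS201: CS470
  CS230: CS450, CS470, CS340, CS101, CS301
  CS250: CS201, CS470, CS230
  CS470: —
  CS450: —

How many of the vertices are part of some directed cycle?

A vertex is on a directed cycle iff it belongs to a strongly connected component of size ≥ 2 (or has a self-loop).
The vertices on cycles are {CS101, CS120, CS230, CS250, CS310, CS340} — 6 in total.

6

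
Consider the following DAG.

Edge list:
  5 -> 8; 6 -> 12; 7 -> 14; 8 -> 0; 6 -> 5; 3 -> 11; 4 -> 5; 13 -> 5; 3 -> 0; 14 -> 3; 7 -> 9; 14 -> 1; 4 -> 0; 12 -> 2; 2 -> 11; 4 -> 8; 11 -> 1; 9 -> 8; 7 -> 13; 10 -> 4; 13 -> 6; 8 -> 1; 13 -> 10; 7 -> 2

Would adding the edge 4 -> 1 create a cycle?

No

Adding 4→1 creates a cycle iff 1 can already reach 4.
Explore from 1: no path reaches 4. The graph stays acyclic.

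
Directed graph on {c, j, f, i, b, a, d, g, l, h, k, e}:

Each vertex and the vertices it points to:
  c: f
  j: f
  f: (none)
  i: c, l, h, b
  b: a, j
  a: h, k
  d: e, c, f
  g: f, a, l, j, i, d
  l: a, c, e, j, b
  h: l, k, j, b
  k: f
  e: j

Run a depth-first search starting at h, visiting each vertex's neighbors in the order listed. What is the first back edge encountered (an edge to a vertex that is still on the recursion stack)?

DFS from h (visiting each vertex's neighbors in the order listed); mark gray on enter, black on exit:
h gray
  l gray
    a gray
      a→h: h is gray → back edge
First back edge: a → h.

a→h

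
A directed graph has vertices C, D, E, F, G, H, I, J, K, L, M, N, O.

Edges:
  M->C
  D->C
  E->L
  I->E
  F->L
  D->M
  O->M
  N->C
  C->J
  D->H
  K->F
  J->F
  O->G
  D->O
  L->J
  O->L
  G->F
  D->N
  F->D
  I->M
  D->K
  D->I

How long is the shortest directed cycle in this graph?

For each vertex v, BFS finds the shortest path from v back to v.
The shortest such closed walk is D → K → F → D, length 3.

3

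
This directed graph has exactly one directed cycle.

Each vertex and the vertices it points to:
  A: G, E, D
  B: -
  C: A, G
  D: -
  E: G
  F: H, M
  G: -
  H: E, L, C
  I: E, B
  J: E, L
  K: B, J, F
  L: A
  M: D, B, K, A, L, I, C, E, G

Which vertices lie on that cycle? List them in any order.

DFS with gray/black marking from F:
F gray
  H gray
    E gray
      G gray
      G black
    E black
    L gray
      A gray
        A→G: G black — skip
        A→E: E black — skip
        D gray
        D black
      A black
    L black
    C gray
      C→A: A black — skip
      C→G: G black — skip
    C black
  H black
  M gray
    M→D: D black — skip
    B gray
    B black
    K gray
      K→B: B black — skip
      J gray
        J→E: E black — skip
        J→L: L black — skip
      J black
      K→F: F is gray → back edge
Back edge closes the cycle F → M → K → F; its vertices are {F, K, M}.

F, K, M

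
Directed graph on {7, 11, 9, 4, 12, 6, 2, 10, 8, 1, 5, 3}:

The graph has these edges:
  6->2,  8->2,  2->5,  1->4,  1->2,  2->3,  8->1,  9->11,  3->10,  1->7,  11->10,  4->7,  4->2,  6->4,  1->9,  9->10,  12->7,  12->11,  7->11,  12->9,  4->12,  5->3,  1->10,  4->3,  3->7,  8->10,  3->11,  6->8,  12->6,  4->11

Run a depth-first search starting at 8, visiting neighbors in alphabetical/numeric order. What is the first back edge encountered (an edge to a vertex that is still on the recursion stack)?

DFS from 8 (visiting neighbors in alphabetical/numeric order); mark gray on enter, black on exit:
8 gray
  1 gray
    2 gray
      3 gray
        7 gray
          11 gray
            10 gray
            10 black
          11 black
        7 black
        3→10: 10 black — skip
        3→11: 11 black — skip
      3 black
      5 gray
        5→3: 3 black — skip
      5 black
    2 black
    4 gray
      4→2: 2 black — skip
      4→3: 3 black — skip
      4→7: 7 black — skip
      4→11: 11 black — skip
      12 gray
        6 gray
          6→2: 2 black — skip
          6→4: 4 is gray → back edge
First back edge: 6 → 4.

6→4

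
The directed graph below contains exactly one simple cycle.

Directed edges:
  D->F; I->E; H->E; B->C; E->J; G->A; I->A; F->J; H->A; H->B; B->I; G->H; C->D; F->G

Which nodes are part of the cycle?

B, C, D, F, G, H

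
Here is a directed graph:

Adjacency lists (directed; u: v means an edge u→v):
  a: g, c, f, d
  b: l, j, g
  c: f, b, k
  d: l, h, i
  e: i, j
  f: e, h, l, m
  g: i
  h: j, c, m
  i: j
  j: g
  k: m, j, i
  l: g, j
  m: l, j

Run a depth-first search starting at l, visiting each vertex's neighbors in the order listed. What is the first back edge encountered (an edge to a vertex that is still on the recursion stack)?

j→g

DFS from l (visiting each vertex's neighbors in the order listed); mark gray on enter, black on exit:
l gray
  g gray
    i gray
      j gray
        j→g: g is gray → back edge
First back edge: j → g.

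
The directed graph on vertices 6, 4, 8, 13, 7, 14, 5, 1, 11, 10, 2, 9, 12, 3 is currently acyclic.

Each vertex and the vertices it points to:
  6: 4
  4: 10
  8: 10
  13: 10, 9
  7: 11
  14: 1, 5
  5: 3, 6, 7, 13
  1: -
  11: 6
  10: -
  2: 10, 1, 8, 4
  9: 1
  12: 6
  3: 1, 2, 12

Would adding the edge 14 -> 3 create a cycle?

Adding 14→3 creates a cycle iff 3 can already reach 14.
Explore from 3: no path reaches 14. The graph stays acyclic.

No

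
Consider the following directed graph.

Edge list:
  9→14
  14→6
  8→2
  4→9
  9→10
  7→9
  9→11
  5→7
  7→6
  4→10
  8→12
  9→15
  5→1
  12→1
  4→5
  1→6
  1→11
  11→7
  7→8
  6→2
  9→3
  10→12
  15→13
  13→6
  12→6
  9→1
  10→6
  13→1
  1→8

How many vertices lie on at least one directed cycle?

9

A vertex is on a directed cycle iff it belongs to a strongly connected component of size ≥ 2 (or has a self-loop).
The vertices on cycles are {1, 7, 8, 9, 10, 11, 12, 13, 15} — 9 in total.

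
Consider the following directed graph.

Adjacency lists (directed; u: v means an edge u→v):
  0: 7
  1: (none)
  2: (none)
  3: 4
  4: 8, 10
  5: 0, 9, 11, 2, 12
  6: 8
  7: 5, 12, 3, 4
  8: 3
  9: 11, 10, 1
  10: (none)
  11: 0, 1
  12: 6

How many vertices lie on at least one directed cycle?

8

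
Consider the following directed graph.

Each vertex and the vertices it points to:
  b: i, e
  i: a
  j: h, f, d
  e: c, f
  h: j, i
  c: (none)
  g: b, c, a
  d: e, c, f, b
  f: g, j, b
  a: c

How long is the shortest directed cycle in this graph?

For each vertex v, BFS finds the shortest path from v back to v.
The shortest such closed walk is j → f → j, length 2.

2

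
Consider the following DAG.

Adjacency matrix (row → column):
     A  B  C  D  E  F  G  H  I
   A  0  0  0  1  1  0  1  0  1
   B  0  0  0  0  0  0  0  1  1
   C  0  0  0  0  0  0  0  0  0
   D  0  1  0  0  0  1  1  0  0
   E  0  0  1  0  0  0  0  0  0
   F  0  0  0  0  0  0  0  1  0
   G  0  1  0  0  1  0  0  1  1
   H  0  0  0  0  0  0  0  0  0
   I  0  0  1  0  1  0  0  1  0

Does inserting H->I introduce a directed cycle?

Adding H→I creates a cycle iff I can already reach H.
Path from I: I → H.
So I → … → H → I is a cycle.

Yes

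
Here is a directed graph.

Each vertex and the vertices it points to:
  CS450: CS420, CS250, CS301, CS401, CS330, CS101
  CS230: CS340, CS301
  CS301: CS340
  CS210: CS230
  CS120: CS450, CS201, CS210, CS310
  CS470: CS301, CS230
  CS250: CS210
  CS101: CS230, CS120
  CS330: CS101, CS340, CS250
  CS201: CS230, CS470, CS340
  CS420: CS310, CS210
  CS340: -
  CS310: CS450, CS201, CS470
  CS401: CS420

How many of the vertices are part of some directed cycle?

A vertex is on a directed cycle iff it belongs to a strongly connected component of size ≥ 2 (or has a self-loop).
The vertices on cycles are {CS101, CS120, CS310, CS330, CS401, CS420, CS450} — 7 in total.

7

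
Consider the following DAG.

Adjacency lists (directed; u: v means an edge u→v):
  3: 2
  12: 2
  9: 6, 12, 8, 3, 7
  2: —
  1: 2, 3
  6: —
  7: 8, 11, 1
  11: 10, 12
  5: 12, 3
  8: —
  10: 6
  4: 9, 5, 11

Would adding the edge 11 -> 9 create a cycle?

Yes

Adding 11→9 creates a cycle iff 9 can already reach 11.
Path from 9: 9 → 7 → 11.
So 9 → … → 11 → 9 is a cycle.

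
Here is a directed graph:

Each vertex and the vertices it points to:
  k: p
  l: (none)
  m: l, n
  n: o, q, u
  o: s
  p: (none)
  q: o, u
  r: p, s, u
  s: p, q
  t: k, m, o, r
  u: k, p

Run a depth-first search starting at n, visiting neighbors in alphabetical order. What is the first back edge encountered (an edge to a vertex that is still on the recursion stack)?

DFS from n (visiting neighbors in alphabetical order); mark gray on enter, black on exit:
n gray
  o gray
    s gray
      p gray
      p black
      q gray
        q→o: o is gray → back edge
First back edge: q → o.

q→o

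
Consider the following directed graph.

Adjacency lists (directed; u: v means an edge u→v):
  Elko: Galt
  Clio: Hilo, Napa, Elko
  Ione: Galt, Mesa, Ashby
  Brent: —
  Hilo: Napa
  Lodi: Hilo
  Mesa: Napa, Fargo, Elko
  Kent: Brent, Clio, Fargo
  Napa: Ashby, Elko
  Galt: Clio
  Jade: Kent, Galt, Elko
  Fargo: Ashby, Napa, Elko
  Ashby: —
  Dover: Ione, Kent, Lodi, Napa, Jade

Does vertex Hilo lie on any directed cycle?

Yes

Hilo is on a cycle iff Hilo can reach itself via ≥1 edge.
Hilo → Napa → Elko → Galt → Clio → Hilo — yes.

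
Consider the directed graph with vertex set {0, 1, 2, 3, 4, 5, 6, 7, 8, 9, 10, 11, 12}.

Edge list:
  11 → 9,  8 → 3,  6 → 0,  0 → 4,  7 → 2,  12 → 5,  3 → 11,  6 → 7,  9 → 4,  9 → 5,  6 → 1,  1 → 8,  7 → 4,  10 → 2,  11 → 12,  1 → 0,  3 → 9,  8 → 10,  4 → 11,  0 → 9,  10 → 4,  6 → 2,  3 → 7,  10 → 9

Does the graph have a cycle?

DFS with white/gray/black marking, starting from 12:
12 gray
  5 gray
  5 black
12 black
0 gray
  9 gray
    4 gray
      11 gray
        11→12: 12 black — skip
        11→9: 9 is gray → back edge
Back edge found, so a cycle exists: 9 → 4 → 11 → 9.

Yes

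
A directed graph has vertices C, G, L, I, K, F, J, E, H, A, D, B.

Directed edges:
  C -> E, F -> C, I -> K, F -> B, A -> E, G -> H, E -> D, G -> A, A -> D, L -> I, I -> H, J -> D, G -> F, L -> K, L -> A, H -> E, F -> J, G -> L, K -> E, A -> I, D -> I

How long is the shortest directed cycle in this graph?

For each vertex v, BFS finds the shortest path from v back to v.
The shortest such closed walk is K → E → D → I → K, length 4.

4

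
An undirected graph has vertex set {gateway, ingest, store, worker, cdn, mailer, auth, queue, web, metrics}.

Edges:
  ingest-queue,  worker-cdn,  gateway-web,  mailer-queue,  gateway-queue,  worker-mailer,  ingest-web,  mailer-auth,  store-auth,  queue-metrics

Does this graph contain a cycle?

DFS, tracking each vertex's parent; an edge to a visited non-parent vertex closes a cycle.
Start from metrics:
visit metrics (parent –)
  visit queue (parent metrics)
    queue–metrics: parent, skip
    visit mailer (parent queue)
      visit auth (parent mailer)
        visit store (parent auth)
          store–auth: parent, skip
        auth–mailer: parent, skip
      mailer–queue: parent, skip
      visit worker (parent mailer)
        visit cdn (parent worker)
          cdn–worker: parent, skip
        worker–mailer: parent, skip
    visit ingest (parent queue)
      visit web (parent ingest)
        web–ingest: parent, skip
        visit gateway (parent web)
          gateway–queue: queue visited and ≠ parent → cycle
Cycle: queue – ingest – web – gateway – queue.

Yes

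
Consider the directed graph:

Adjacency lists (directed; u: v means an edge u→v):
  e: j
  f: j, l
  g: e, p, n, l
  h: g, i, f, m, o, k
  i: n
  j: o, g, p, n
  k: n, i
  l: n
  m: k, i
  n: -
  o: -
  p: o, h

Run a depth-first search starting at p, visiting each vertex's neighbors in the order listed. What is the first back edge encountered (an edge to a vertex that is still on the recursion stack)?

j→g

DFS from p (visiting each vertex's neighbors in the order listed); mark gray on enter, black on exit:
p gray
  o gray
  o black
  h gray
    g gray
      e gray
        j gray
          j→o: o black — skip
          j→g: g is gray → back edge
First back edge: j → g.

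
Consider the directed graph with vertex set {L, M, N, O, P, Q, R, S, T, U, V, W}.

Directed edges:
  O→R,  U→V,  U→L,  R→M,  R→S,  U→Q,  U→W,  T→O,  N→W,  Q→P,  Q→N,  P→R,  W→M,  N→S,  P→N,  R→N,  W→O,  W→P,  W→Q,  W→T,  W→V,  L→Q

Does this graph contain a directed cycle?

DFS with white/gray/black marking, starting from V:
V gray
V black
L gray
  Q gray
    P gray
      R gray
        N gray
          S gray
          S black
          W gray
            T gray
              O gray
                O→R: R is gray → back edge
Back edge found, so a cycle exists: R → N → W → T → O → R.

Yes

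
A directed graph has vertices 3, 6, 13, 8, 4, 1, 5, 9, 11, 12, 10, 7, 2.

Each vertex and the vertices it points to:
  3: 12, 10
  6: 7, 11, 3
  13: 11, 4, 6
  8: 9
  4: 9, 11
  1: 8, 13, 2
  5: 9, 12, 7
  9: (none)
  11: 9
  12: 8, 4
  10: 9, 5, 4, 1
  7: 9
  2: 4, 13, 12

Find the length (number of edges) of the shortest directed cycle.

For each vertex v, BFS finds the shortest path from v back to v.
The shortest such closed walk is 3 → 10 → 1 → 13 → 6 → 3, length 5.

5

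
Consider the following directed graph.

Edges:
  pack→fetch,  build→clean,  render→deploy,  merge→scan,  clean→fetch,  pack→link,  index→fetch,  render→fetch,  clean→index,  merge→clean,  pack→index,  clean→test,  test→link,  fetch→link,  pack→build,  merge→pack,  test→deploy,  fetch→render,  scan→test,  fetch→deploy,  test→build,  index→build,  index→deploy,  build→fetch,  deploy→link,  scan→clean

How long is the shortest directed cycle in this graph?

2

For each vertex v, BFS finds the shortest path from v back to v.
The shortest such closed walk is fetch → render → fetch, length 2.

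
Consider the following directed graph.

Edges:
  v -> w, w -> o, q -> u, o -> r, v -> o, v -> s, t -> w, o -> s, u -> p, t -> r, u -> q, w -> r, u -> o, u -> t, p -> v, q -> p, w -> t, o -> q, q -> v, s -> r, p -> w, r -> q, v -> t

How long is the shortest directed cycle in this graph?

For each vertex v, BFS finds the shortest path from v back to v.
The shortest such closed walk is u → q → u, length 2.

2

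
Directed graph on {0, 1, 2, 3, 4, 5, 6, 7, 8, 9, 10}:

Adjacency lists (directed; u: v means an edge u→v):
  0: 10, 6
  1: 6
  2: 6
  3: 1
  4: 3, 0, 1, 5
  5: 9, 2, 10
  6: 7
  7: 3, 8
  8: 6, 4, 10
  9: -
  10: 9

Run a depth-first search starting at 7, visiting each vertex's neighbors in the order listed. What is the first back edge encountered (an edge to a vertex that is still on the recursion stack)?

6->7

DFS from 7 (visiting each vertex's neighbors in the order listed); mark gray on enter, black on exit:
7 gray
  3 gray
    1 gray
      6 gray
        6→7: 7 is gray → back edge
First back edge: 6 → 7.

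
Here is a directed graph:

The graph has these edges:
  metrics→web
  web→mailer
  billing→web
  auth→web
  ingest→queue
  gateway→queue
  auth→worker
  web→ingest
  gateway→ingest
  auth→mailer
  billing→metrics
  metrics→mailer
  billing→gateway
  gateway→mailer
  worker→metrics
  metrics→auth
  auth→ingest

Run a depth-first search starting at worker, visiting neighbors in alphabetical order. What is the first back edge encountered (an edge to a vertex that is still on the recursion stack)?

auth->worker

DFS from worker (visiting neighbors in alphabetical order); mark gray on enter, black on exit:
worker gray
  metrics gray
    auth gray
      ingest gray
        queue gray
        queue black
      ingest black
      mailer gray
      mailer black
      web gray
        web→ingest: ingest black — skip
        web→mailer: mailer black — skip
      web black
      auth→worker: worker is gray → back edge
First back edge: auth → worker.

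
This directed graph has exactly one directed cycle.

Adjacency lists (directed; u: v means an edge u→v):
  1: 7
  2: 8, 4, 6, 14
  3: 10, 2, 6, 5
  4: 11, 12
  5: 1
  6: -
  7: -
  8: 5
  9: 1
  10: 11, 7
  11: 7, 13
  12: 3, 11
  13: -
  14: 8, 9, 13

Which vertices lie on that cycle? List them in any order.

2, 3, 4, 12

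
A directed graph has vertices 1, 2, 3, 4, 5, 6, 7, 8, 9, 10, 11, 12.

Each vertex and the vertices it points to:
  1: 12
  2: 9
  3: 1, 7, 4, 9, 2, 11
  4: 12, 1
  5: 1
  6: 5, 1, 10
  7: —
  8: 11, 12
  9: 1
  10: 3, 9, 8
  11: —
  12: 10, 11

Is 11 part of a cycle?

11 lies on a cycle iff there is a path from 11 back to itself.
Exploring from 11, it never reaches itself; equivalently, its strongly connected component is a singleton.

No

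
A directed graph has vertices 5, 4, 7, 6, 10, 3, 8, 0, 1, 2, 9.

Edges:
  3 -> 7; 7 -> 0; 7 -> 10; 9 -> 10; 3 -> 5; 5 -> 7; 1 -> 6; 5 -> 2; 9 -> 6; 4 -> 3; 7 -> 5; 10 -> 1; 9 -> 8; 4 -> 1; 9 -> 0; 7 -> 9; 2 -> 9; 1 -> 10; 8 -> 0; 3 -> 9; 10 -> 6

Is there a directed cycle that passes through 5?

Yes

5 is on a cycle iff 5 can reach itself via ≥1 edge.
5 → 7 → 5 — yes.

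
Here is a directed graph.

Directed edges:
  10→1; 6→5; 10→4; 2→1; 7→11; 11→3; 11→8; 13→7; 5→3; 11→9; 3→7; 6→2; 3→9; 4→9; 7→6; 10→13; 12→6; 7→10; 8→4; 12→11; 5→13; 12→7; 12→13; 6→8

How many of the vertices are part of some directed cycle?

7

A vertex is on a directed cycle iff it belongs to a strongly connected component of size ≥ 2 (or has a self-loop).
The vertices on cycles are {3, 5, 6, 7, 10, 11, 13} — 7 in total.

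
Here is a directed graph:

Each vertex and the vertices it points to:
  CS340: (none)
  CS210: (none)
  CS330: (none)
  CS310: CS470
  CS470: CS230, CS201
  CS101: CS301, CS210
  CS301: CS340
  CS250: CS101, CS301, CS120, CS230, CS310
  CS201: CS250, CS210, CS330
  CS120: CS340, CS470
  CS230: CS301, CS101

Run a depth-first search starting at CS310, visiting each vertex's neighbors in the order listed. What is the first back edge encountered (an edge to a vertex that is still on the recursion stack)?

DFS from CS310 (visiting each vertex's neighbors in the order listed); mark gray on enter, black on exit:
CS310 gray
  CS470 gray
    CS230 gray
      CS301 gray
        CS340 gray
        CS340 black
      CS301 black
      CS101 gray
        CS101→CS301: CS301 black — skip
        CS210 gray
        CS210 black
      CS101 black
    CS230 black
    CS201 gray
      CS250 gray
        CS250→CS101: CS101 black — skip
        CS250→CS301: CS301 black — skip
        CS120 gray
          CS120→CS340: CS340 black — skip
          CS120→CS470: CS470 is gray → back edge
First back edge: CS120 → CS470.

CS120->CS470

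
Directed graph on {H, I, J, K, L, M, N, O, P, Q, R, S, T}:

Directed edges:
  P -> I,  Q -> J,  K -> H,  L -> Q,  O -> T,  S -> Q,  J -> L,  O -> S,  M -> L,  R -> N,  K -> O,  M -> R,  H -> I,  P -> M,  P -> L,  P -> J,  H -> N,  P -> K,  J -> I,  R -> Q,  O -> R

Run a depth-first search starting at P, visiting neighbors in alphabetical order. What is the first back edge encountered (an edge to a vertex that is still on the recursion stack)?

DFS from P (visiting neighbors in alphabetical order); mark gray on enter, black on exit:
P gray
  I gray
  I black
  J gray
    J→I: I black — skip
    L gray
      Q gray
        Q→J: J is gray → back edge
First back edge: Q → J.

Q→J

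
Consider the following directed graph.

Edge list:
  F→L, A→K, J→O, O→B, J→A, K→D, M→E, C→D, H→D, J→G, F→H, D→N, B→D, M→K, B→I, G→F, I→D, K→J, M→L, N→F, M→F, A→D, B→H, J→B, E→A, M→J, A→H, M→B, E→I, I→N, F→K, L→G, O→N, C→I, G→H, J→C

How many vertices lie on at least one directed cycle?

A vertex is on a directed cycle iff it belongs to a strongly connected component of size ≥ 2 (or has a self-loop).
The vertices on cycles are {A, B, C, D, F, G, H, I, J, K, L, N, O} — 13 in total.

13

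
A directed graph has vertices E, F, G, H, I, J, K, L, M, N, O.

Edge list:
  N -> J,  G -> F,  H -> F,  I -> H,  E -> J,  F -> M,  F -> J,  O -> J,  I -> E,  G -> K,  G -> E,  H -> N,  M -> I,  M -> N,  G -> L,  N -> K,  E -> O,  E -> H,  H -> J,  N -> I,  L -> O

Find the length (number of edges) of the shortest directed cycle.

For each vertex v, BFS finds the shortest path from v back to v.
The shortest such closed walk is I → H → N → I, length 3.

3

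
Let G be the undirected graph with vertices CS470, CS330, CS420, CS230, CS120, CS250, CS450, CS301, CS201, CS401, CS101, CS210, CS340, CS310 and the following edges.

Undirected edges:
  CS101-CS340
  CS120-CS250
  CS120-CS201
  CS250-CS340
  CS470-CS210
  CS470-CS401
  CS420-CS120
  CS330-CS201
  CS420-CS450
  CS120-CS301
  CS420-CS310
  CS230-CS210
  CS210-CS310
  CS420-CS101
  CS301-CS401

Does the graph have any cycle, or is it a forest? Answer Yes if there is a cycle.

Yes

DFS, tracking each vertex's parent; an edge to a visited non-parent vertex closes a cycle.
Start from CS101:
visit CS101 (parent –)
  visit CS420 (parent CS101)
    visit CS310 (parent CS420)
      visit CS210 (parent CS310)
        visit CS230 (parent CS210)
          CS230–CS210: parent, skip
        visit CS470 (parent CS210)
          CS470–CS210: parent, skip
          visit CS401 (parent CS470)
            visit CS301 (parent CS401)
              CS301–CS401: parent, skip
              visit CS120 (parent CS301)
                visit CS250 (parent CS120)
                  CS250–CS120: parent, skip
                  visit CS340 (parent CS250)
                    CS340–CS101: CS101 visited and ≠ parent → cycle
Cycle: CS101 – CS420 – CS310 – CS210 – CS470 – CS401 – CS301 – CS120 – CS250 – CS340 – CS101.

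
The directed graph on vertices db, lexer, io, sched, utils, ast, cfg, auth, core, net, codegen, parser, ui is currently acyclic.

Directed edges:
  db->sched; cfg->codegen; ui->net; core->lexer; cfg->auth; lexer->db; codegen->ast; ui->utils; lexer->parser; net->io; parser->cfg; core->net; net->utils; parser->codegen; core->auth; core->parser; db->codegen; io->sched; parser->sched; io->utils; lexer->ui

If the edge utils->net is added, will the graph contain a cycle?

Adding utils→net creates a cycle iff net can already reach utils.
Path from net: net → utils.
So net → … → utils → net is a cycle.

Yes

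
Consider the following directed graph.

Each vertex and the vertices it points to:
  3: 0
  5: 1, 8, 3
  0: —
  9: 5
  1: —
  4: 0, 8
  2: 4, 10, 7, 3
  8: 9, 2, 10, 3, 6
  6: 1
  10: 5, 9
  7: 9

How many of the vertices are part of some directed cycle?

7

A vertex is on a directed cycle iff it belongs to a strongly connected component of size ≥ 2 (or has a self-loop).
The vertices on cycles are {2, 4, 5, 7, 8, 9, 10} — 7 in total.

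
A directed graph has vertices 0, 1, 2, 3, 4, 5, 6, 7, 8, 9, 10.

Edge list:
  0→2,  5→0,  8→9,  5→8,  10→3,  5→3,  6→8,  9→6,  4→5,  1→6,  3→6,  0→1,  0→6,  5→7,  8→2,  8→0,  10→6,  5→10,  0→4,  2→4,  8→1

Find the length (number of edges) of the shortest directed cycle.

For each vertex v, BFS finds the shortest path from v back to v.
The shortest such closed walk is 5 → 0 → 4 → 5, length 3.

3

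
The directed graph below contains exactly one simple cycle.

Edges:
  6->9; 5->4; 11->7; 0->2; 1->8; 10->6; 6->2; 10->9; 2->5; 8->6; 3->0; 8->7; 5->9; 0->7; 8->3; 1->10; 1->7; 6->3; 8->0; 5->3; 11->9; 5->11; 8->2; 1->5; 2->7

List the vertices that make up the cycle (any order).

DFS with gray/black marking from 5:
5 gray
  9 gray
  9 black
  3 gray
    0 gray
      7 gray
      7 black
      2 gray
        2→5: 5 is gray → back edge
Back edge closes the cycle 5 → 3 → 0 → 2 → 5; its vertices are {0, 2, 3, 5}.

0, 2, 3, 5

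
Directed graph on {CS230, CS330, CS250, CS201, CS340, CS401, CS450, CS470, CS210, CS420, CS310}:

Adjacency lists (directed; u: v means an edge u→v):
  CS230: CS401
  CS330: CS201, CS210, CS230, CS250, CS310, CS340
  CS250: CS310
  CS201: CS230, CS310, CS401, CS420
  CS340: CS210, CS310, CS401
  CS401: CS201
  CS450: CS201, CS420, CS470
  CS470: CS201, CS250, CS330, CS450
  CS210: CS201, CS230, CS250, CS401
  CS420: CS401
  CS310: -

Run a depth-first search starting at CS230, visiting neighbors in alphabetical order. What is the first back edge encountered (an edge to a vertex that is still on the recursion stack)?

DFS from CS230 (visiting neighbors in alphabetical order); mark gray on enter, black on exit:
CS230 gray
  CS401 gray
    CS201 gray
      CS201→CS230: CS230 is gray → back edge
First back edge: CS201 → CS230.

CS201→CS230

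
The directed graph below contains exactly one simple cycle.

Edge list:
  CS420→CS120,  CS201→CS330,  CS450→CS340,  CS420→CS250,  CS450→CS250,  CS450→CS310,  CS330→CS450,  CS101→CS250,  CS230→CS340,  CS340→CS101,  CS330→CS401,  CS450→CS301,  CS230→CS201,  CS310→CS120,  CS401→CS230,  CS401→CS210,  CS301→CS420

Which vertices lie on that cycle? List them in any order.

DFS with gray/black marking from CS201:
CS201 gray
  CS330 gray
    CS401 gray
      CS210 gray
      CS210 black
      CS230 gray
        CS340 gray
          CS101 gray
            CS250 gray
            CS250 black
          CS101 black
        CS340 black
        CS230→CS201: CS201 is gray → back edge
Back edge closes the cycle CS201 → CS330 → CS401 → CS230 → CS201; its vertices are {CS201, CS230, CS330, CS401}.

CS201, CS230, CS330, CS401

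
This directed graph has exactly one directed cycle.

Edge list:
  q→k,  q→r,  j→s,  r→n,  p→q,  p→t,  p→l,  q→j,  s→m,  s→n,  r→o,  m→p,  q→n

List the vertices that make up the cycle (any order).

j, m, p, q, s

DFS with gray/black marking from p:
p gray
  l gray
  l black
  t gray
  t black
  q gray
    r gray
      o gray
      o black
      n gray
      n black
    r black
    k gray
    k black
    q→n: n black — skip
    j gray
      s gray
        s→n: n black — skip
        m gray
          m→p: p is gray → back edge
Back edge closes the cycle p → q → j → s → m → p; its vertices are {j, m, p, q, s}.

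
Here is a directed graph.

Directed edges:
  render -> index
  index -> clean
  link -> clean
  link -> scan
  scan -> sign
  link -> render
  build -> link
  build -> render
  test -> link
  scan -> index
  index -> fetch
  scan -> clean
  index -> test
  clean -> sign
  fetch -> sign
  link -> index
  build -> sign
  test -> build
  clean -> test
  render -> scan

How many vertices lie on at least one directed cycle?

A vertex is on a directed cycle iff it belongs to a strongly connected component of size ≥ 2 (or has a self-loop).
The vertices on cycles are {link, scan, test, build, clean, index, render} — 7 in total.

7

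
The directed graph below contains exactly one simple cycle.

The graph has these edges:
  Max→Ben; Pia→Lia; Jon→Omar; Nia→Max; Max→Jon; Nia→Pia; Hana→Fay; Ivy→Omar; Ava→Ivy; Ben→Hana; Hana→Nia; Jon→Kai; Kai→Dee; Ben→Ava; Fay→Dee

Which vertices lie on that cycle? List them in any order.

DFS with gray/black marking from Max:
Max gray
  Ben gray
    Hana gray
      Nia gray
        Pia gray
          Lia gray
          Lia black
        Pia black
        Nia→Max: Max is gray → back edge
Back edge closes the cycle Max → Ben → Hana → Nia → Max; its vertices are {Ben, Max, Nia, Hana}.

Ben, Max, Nia, Hana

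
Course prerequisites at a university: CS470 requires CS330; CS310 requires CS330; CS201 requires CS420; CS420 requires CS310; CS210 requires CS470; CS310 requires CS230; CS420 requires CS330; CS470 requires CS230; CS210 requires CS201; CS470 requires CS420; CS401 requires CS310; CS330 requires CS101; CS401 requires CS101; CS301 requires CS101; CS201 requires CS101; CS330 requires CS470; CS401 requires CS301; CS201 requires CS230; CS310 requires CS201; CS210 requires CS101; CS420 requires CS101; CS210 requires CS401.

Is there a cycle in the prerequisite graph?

DFS with white/gray/black marking, starting from CS210:
CS210 gray
  CS101 gray
  CS101 black
  CS201 gray
    CS420 gray
      CS310 gray
        CS330 gray
          CS330→CS101: CS101 black — skip
          CS470 gray
            CS470→CS420: CS420 is gray → back edge
Back edge found, so a cycle exists: CS420 → CS310 → CS330 → CS470 → CS420.

Yes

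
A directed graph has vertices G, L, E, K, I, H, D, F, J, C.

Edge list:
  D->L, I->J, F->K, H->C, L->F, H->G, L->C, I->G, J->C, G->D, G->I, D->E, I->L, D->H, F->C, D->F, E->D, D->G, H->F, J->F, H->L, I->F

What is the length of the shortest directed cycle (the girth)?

2

For each vertex v, BFS finds the shortest path from v back to v.
The shortest such closed walk is G → I → G, length 2.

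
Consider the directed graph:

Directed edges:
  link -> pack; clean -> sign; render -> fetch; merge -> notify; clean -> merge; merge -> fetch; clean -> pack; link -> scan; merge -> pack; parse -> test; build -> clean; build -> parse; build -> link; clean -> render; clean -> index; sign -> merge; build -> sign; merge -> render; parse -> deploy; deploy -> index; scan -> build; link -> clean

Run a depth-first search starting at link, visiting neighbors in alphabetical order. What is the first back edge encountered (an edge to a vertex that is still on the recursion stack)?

DFS from link (visiting neighbors in alphabetical order); mark gray on enter, black on exit:
link gray
  clean gray
    index gray
    index black
    merge gray
      fetch gray
      fetch black
      notify gray
      notify black
      pack gray
      pack black
      render gray
        render→fetch: fetch black — skip
      render black
    merge black
    clean→pack: pack black — skip
    clean→render: render black — skip
    sign gray
      sign→merge: merge black — skip
    sign black
  clean black
  link→pack: pack black — skip
  scan gray
    build gray
      build→clean: clean black — skip
      build→link: link is gray → back edge
First back edge: build → link.

build->link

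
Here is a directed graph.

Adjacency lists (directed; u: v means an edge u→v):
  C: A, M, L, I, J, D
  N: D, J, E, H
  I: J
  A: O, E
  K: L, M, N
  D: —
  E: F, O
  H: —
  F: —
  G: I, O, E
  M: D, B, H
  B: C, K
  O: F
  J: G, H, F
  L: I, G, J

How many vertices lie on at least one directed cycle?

7

A vertex is on a directed cycle iff it belongs to a strongly connected component of size ≥ 2 (or has a self-loop).
The vertices on cycles are {B, C, G, I, J, K, M} — 7 in total.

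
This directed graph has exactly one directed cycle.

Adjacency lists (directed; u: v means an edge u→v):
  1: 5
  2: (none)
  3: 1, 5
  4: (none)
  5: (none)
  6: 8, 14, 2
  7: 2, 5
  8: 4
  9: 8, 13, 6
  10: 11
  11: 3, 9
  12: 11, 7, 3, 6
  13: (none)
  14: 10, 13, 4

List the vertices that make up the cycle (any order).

DFS with gray/black marking from 11:
11 gray
  3 gray
    1 gray
      5 gray
      5 black
    1 black
    3→5: 5 black — skip
  3 black
  9 gray
    8 gray
      4 gray
      4 black
    8 black
    13 gray
    13 black
    6 gray
      6→8: 8 black — skip
      14 gray
        10 gray
          10→11: 11 is gray → back edge
Back edge closes the cycle 11 → 9 → 6 → 14 → 10 → 11; its vertices are {6, 9, 10, 11, 14}.

6, 9, 10, 11, 14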